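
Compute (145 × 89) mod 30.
5

(145 × 89) = 12905
12905 mod 30 = 5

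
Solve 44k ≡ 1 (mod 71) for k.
21

Using Extended Euclidean Algorithm:
gcd(44, 71) = 1
Bezout coefficients: 44 × 21 + 71 × -13 = 1
So 44 × 21 ≡ 1 (mod 71)
The inverse is 21 mod 71 = 21
Verification: 44 × 21 = 924 = 13 × 71 + 1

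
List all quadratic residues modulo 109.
QRs mod 109: {1, 3, 4, 5, 7, 9, 12, 15, 16, 20, 21, 22, 25, 26, 27, 28, 29, 31, 34, 35, 36, 38, 43, 45, 46, 48, 49, 60, 61, 63, 64, 66, 71, 73, 74, 75, 78, 80, 81, 82, 83, 84, 87, 88, 89, 93, 94, 97, 100, 102, 104, 105, 106, 108}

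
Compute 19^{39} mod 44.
7

Using successive squaring:
Binary expansion of 39: 100111
Powers of 19 mod 44 (each is the square of the previous):
  19^1 ≡ 19 (mod 44)
  19^2 ≡ 19² = 361 ≡ 9 (mod 44)
  19^4 ≡ 9² = 81 ≡ 37 (mod 44)
  19^8 ≡ 37² = 1369 ≡ 5 (mod 44)
  19^16 ≡ 5² = 25 ≡ 25 (mod 44)
  19^32 ≡ 25² = 625 ≡ 9 (mod 44)
39 = 32 + 4 + 2 + 1, so 19^39 = 19^32 × 19^4 × 19^2 × 19^1 ≡ 9 × 37 × 9 × 19 (mod 44)
Multiplying step by step:
  9 × 37 = 333 ≡ 25 (mod 44)
  25 × 9 = 225 ≡ 5 (mod 44)
  5 × 19 = 95 ≡ 7 (mod 44)
Result: 19^39 ≡ 7 (mod 44)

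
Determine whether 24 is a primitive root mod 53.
p - 1 = 52 has prime divisors 2, 13. Check 24^(52/q) mod 53 for each: 24^(52/2) = 24^26 ≡ 1, 24^(52/13) = 24^4 ≡ 49 (mod 53). Since 24^26 ≡ 1 (mod 53), the order of 24 divides 26 (in fact the order is 13) ≠ 52, so it is not a primitive root.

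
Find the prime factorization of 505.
5 × 101

Divide by primes starting from smallest:
505 ÷ 5 = 101
101 ÷ 101 = 1

505 = 5 × 101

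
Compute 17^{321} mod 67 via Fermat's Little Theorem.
40

By Fermat's Little Theorem, a^(p-1) ≡ 1 (mod p) for prime p and gcd(a, p) = 1
Here p = 67, so 17^66 ≡ 1 (mod 67)
We can reduce the exponent: 321 mod 66 = 57
So 17^321 ≡ 17^57 (mod 67)
Computing: 17^57 mod 67 = 40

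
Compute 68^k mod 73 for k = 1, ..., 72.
g^1, g^2, ..., g^{72} mod 73: {68, 25, 21, 41, 14, 3, 58, 2, 63, 50, 42, 9, 28, 6, 43, 4, 53, 27, 11, 18, 56, 12, 13, 8, 33, 54, 22, 36, 39, 24, 26, 16, 66, 35, 44, 72, 5, 48, 52, 32, 59, 70, 15, 71, 10, 23, 31, 64, 45, 67, 30, 69, 20, 46, 62, 55, 17, 61, 60, 65, 40, 19, 51, 37, 34, 49, 47, 57, 7, 38, 29, 1}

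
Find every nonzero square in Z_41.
QRs mod 41: {1, 2, 4, 5, 8, 9, 10, 16, 18, 20, 21, 23, 25, 31, 32, 33, 36, 37, 39, 40}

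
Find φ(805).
528

Prime factorization: 805 = 5 × 7 × 23
Using the formula φ(n) = n × Π(1 - 1/p) for each prime factor p:
φ(805) = 805 × (1 - 1/5) × (1 - 1/7) × (1 - 1/23)
φ(805) = 528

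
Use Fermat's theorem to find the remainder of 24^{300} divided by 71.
20

By Fermat's Little Theorem, a^(p-1) ≡ 1 (mod p) for prime p and gcd(a, p) = 1
Here p = 71, so 24^70 ≡ 1 (mod 71)
We can reduce the exponent: 300 mod 70 = 20
So 24^300 ≡ 24^20 (mod 71)
Computing: 24^20 mod 71 = 20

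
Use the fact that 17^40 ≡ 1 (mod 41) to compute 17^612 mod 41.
By Fermat: 17^{40} ≡ 1 (mod 41). 612 ≡ 12 (mod 40). So 17^{612} ≡ 17^{12} ≡ 23 (mod 41)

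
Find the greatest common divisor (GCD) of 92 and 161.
23

Using the Euclidean algorithm:
92 = 0 × 161 + 92
161 = 1 × 92 + 69
92 = 1 × 69 + 23
69 = 3 × 23 + 0

GCD(92, 161) = 23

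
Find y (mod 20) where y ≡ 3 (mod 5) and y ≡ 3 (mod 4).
M = 5 × 4 = 20. M₁ = 4, y₁ ≡ 4 (mod 5). M₂ = 5, y₂ ≡ 1 (mod 4). y = 3×4×4 + 3×5×1 ≡ 3 (mod 20)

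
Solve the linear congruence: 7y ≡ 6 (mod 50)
8

Since gcd(7, 50) = 1 divides 6, a solution exists.
Multiply both sides by the inverse of 7 mod 50:
  7^(-1) mod 50 = 43
  x ≡ 43 × 6 ≡ 258 ≡ 8 (mod 50)
Verification: 7 × 8 = 56 = 1 × 50 + 6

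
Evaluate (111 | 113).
(111/113) = 111^{56} mod 113 = 1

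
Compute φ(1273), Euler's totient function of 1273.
1188

Prime factorization: 1273 = 19 × 67
Using the formula φ(n) = n × Π(1 - 1/p) for each prime factor p:
φ(1273) = 1273 × (1 - 1/19) × (1 - 1/67)
φ(1273) = 1188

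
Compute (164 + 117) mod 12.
5

(164 + 117) = 281
281 mod 12 = 5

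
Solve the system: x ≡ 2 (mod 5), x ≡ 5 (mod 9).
M = 5 × 9 = 45. M₁ = 9, y₁ ≡ 4 (mod 5). M₂ = 5, y₂ ≡ 2 (mod 9). x = 2×9×4 + 5×5×2 ≡ 32 (mod 45)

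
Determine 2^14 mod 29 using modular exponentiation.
Using repeated squaring. 14 = 8 + 4 + 2 (binary 1110). Repeated squaring mod 29: 2^1 ≡ 2; 2^2 ≡ 2² = 4 ≡ 4; 2^4 ≡ 4² = 16 ≡ 16; 2^8 ≡ 16² = 256 ≡ 24. Multiply: 2^14 = 2^8 × 2^4 × 2^2 ≡ 24 × 16 × 4 (mod 29): 24 × 16 = 384 ≡ 7; 7 × 4 = 28 ≡ 28. So 2^14 ≡ 28 (mod 29).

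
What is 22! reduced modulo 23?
By Wilson's theorem, (22)! ≡ -1 ≡ 22 (mod 23)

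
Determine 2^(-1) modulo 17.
2^(-1) ≡ 9 (mod 17). Verification: 2 × 9 = 18 ≡ 1 (mod 17)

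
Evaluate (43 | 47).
(43/47) = 43^{23} mod 47 = -1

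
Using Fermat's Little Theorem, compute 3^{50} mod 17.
9

By Fermat's Little Theorem, a^(p-1) ≡ 1 (mod p) for prime p and gcd(a, p) = 1
Here p = 17, so 3^16 ≡ 1 (mod 17)
We can reduce the exponent: 50 mod 16 = 2
So 3^50 ≡ 3^2 (mod 17)
Computing: 3^2 mod 17 = 9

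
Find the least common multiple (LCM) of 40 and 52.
520

First find GCD(40, 52) using the Euclidean algorithm:
40 = 0 × 52 + 40
52 = 1 × 40 + 12
40 = 3 × 12 + 4
12 = 3 × 4 + 0
GCD(40, 52) = 4

LCM formula: LCM(a, b) = (a × b) / GCD(a, b)
LCM(40, 52) = (40 × 52) / 4
LCM(40, 52) = 2080 / 4
LCM(40, 52) = 520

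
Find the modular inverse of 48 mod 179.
48^(-1) ≡ 138 (mod 179). Verification: 48 × 138 = 6624 ≡ 1 (mod 179)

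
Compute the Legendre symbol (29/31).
(29/31) = 29^{15} mod 31 = -1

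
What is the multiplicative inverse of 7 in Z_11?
7^(-1) ≡ 8 (mod 11). Verification: 7 × 8 = 56 ≡ 1 (mod 11)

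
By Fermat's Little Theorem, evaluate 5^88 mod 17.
By Fermat: 5^{16} ≡ 1 (mod 17). 88 = 5×16 + 8. So 5^{88} ≡ 5^{8} ≡ 16 (mod 17)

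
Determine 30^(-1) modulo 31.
30^(-1) ≡ 30 (mod 31). Verification: 30 × 30 = 900 ≡ 1 (mod 31)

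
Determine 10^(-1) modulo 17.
10^(-1) ≡ 12 (mod 17). Verification: 10 × 12 = 120 ≡ 1 (mod 17)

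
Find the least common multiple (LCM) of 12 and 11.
132

First find GCD(12, 11) using the Euclidean algorithm:
12 = 1 × 11 + 1
11 = 11 × 1 + 0
GCD(12, 11) = 1

LCM formula: LCM(a, b) = (a × b) / GCD(a, b)
LCM(12, 11) = (12 × 11) / 1
LCM(12, 11) = 132 / 1
LCM(12, 11) = 132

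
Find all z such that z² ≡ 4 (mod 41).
The square roots of 4 mod 41 are 2 and 39. Verify: 2² = 4 ≡ 4 (mod 41)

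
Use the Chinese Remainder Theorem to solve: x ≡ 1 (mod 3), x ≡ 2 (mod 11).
13

Using the Chinese Remainder Theorem:
M = product of moduli = 33
For equation 1: M_1 = 11, 11 ≡ 2 (mod 3), inverse of 11 mod 3 is 2 (check: 2 × 2 = 4 ≡ 1 (mod 3))
For equation 2: M_2 = 3, 3 ≡ 3 (mod 11), inverse of 3 mod 11 is 4 (check: 3 × 4 = 12 ≡ 1 (mod 11))
Combine: x ≡ Σ r_i×M_i×(M_i⁻¹ mod m_i) = 1×11×2 + 2×3×4 = 22 + 24 = 46
46 mod 33 = 13
x ≡ 13 (mod 33)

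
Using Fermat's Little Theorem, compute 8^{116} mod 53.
36

By Fermat's Little Theorem, a^(p-1) ≡ 1 (mod p) for prime p and gcd(a, p) = 1
Here p = 53, so 8^52 ≡ 1 (mod 53)
We can reduce the exponent: 116 mod 52 = 12
So 8^116 ≡ 8^12 (mod 53)
Computing: 8^12 mod 53 = 36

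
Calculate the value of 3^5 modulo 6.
5 = 4 + 1 (binary 101). Repeated squaring mod 6: 3^1 ≡ 3; 3^2 ≡ 3² = 9 ≡ 3; 3^4 ≡ 3² = 9 ≡ 3. Multiply: 3^5 = 3^4 × 3^1 ≡ 3 × 3 (mod 6): 3 × 3 = 9 ≡ 3. So 3^5 ≡ 3 (mod 6).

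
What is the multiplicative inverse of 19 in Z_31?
18

Using Extended Euclidean Algorithm:
gcd(19, 31) = 1
Bezout coefficients: 19 × -13 + 31 × 8 = 1
So 19 × -13 ≡ 1 (mod 31)
The inverse is -13 mod 31 = 18
Verification: 19 × 18 = 342 = 11 × 31 + 1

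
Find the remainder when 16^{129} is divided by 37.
By Fermat: 16^{36} ≡ 1 (mod 37). 129 = 3×36 + 21. So 16^{129} ≡ 16^{21} ≡ 26 (mod 37)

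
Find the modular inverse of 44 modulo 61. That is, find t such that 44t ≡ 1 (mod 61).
43

Using Extended Euclidean Algorithm:
gcd(44, 61) = 1
Bezout coefficients: 44 × -18 + 61 × 13 = 1
So 44 × -18 ≡ 1 (mod 61)
The inverse is -18 mod 61 = 43
Verification: 44 × 43 = 1892 = 31 × 61 + 1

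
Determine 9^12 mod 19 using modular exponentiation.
Using repeated squaring. 12 = 8 + 4 (binary 1100). Repeated squaring mod 19: 9^1 ≡ 9; 9^2 ≡ 9² = 81 ≡ 5; 9^4 ≡ 5² = 25 ≡ 6; 9^8 ≡ 6² = 36 ≡ 17. Multiply: 9^12 = 9^8 × 9^4 ≡ 17 × 6 (mod 19): 17 × 6 = 102 ≡ 7. So 9^12 ≡ 7 (mod 19).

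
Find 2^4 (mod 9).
4 = 4 (binary 100). Repeated squaring mod 9: 2^1 ≡ 2; 2^2 ≡ 2² = 4 ≡ 4; 2^4 ≡ 4² = 16 ≡ 7. So 2^4 ≡ 7 (mod 9).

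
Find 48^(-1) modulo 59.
16

Using Extended Euclidean Algorithm:
gcd(48, 59) = 1
Bezout coefficients: 48 × 16 + 59 × -13 = 1
So 48 × 16 ≡ 1 (mod 59)
The inverse is 16 mod 59 = 16
Verification: 48 × 16 = 768 = 13 × 59 + 1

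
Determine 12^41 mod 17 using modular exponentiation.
Using Fermat: 12^{16} ≡ 1 (mod 17). 41 ≡ 9 (mod 16). So 12^{41} ≡ 12^{9} ≡ 5 (mod 17)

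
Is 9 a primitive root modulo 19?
p - 1 = 18 has prime divisors 2, 3. Check 9^(18/q) mod 19 for each: 9^(18/2) = 9^9 ≡ 1, 9^(18/3) = 9^6 ≡ 11 (mod 19). Since 9^9 ≡ 1 (mod 19), the order of 9 divides 9 (in fact the order is 9) ≠ 18, so it is not a primitive root.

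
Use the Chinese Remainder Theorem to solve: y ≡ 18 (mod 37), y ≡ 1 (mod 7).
92

Using the Chinese Remainder Theorem:
M = product of moduli = 259
For equation 1: M_1 = 7, 7 ≡ 7 (mod 37), inverse of 7 mod 37 is 16 (check: 7 × 16 = 112 ≡ 1 (mod 37))
For equation 2: M_2 = 37, 37 ≡ 2 (mod 7), inverse of 37 mod 7 is 4 (check: 2 × 4 = 8 ≡ 1 (mod 7))
Combine: y ≡ Σ r_i×M_i×(M_i⁻¹ mod m_i) = 18×7×16 + 1×37×4 = 2016 + 148 = 2164
2164 mod 259 = 92
y ≡ 92 (mod 259)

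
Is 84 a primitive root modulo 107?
Yes

To verify, check if 84^(106/q) ≢ 1 (mod 107) for each prime divisor q of 106
Divisors of 106 = 106: [1, 2, 53, 106]
  84^(106/2) = 84^53 ≡ 106 (mod 107)
  84^(106/53) = 84^2 ≡ 101 (mod 107)
Conclusion: 84 is a primitive root modulo 107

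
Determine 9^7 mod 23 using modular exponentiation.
7 = 4 + 2 + 1 (binary 111). Repeated squaring mod 23: 9^1 ≡ 9; 9^2 ≡ 9² = 81 ≡ 12; 9^4 ≡ 12² = 144 ≡ 6. Multiply: 9^7 = 9^4 × 9^2 × 9^1 ≡ 6 × 12 × 9 (mod 23): 6 × 12 = 72 ≡ 3; 3 × 9 = 27 ≡ 4. So 9^7 ≡ 4 (mod 23).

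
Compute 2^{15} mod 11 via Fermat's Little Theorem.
10

By Fermat's Little Theorem, a^(p-1) ≡ 1 (mod p) for prime p and gcd(a, p) = 1
Here p = 11, so 2^10 ≡ 1 (mod 11)
We can reduce the exponent: 15 mod 10 = 5
So 2^15 ≡ 2^5 (mod 11)
Computing: 2^5 mod 11 = 10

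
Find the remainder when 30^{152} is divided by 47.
By Fermat: 30^{46} ≡ 1 (mod 47). 152 = 3×46 + 14. So 30^{152} ≡ 30^{14} ≡ 9 (mod 47)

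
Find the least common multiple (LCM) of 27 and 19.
513

First find GCD(27, 19) using the Euclidean algorithm:
27 = 1 × 19 + 8
19 = 2 × 8 + 3
8 = 2 × 3 + 2
3 = 1 × 2 + 1
2 = 2 × 1 + 0
GCD(27, 19) = 1

LCM formula: LCM(a, b) = (a × b) / GCD(a, b)
LCM(27, 19) = (27 × 19) / 1
LCM(27, 19) = 513 / 1
LCM(27, 19) = 513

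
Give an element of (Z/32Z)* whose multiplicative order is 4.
7 has order 4 mod 32 since 7^{4} ≡ 1 (mod 32) and no smaller power works.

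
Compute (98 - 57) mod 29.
12

(98 - 57) = 41
41 mod 29 = 12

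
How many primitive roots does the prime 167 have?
Number of primitive roots mod 167 = φ(166) = 82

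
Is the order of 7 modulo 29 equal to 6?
No, the actual order is 7, not 6.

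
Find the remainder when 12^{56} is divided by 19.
By Fermat: 12^{18} ≡ 1 (mod 19). 56 = 3×18 + 2. So 12^{56} ≡ 12^{2} ≡ 11 (mod 19)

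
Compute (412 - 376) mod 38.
36

(412 - 376) = 36
36 mod 38 = 36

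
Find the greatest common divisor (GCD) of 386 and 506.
2

Using the Euclidean algorithm:
386 = 0 × 506 + 386
506 = 1 × 386 + 120
386 = 3 × 120 + 26
120 = 4 × 26 + 16
26 = 1 × 16 + 10
16 = 1 × 10 + 6
10 = 1 × 6 + 4
6 = 1 × 4 + 2
4 = 2 × 2 + 0

GCD(386, 506) = 2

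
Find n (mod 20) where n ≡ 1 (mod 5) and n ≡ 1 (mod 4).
M = 5 × 4 = 20. M₁ = 4, y₁ ≡ 4 (mod 5). M₂ = 5, y₂ ≡ 1 (mod 4). n = 1×4×4 + 1×5×1 ≡ 1 (mod 20)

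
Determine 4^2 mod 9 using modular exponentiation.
2 = 2 (binary 10). Repeated squaring mod 9: 4^1 ≡ 4; 4^2 ≡ 4² = 16 ≡ 7. So 4^2 ≡ 7 (mod 9).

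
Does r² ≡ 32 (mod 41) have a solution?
By Euler's criterion: 32^{20} ≡ 1 (mod 41). Since this equals 1, 32 is a QR.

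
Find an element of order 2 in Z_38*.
37 has order 2 mod 38 since 37^{2} ≡ 1 (mod 38) and no smaller power works.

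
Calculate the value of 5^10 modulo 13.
10 = 8 + 2 (binary 1010). Repeated squaring mod 13: 5^1 ≡ 5; 5^2 ≡ 5² = 25 ≡ 12; 5^4 ≡ 12² = 144 ≡ 1; 5^8 ≡ 1² = 1 ≡ 1. Multiply: 5^10 = 5^8 × 5^2 ≡ 1 × 12 (mod 13): 1 × 12 = 12 ≡ 12. So 5^10 ≡ 12 (mod 13).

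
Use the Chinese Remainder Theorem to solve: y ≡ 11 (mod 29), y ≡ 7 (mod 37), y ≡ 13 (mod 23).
15584

Using the Chinese Remainder Theorem:
M = product of moduli = 24679
For equation 1: M_1 = 851, 851 ≡ 10 (mod 29), inverse of 851 mod 29 is 3 (check: 10 × 3 = 30 ≡ 1 (mod 29))
For equation 2: M_2 = 667, 667 ≡ 1 (mod 37), inverse of 667 mod 37 is 1 (check: 1 × 1 = 1 ≡ 1 (mod 37))
For equation 3: M_3 = 1073, 1073 ≡ 15 (mod 23), inverse of 1073 mod 23 is 20 (check: 15 × 20 = 300 ≡ 1 (mod 23))
Combine: y ≡ Σ r_i×M_i×(M_i⁻¹ mod m_i) = 11×851×3 + 7×667×1 + 13×1073×20 = 28083 + 4669 + 278980 = 311732
311732 mod 24679 = 15584
y ≡ 15584 (mod 24679)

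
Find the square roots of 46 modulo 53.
The square roots of 46 mod 53 are 24 and 29. Verify: 24² = 576 ≡ 46 (mod 53)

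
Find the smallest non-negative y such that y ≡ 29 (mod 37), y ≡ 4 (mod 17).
140

Using the Chinese Remainder Theorem:
M = product of moduli = 629
For equation 1: M_1 = 17, 17 ≡ 17 (mod 37), inverse of 17 mod 37 is 24 (check: 17 × 24 = 408 ≡ 1 (mod 37))
For equation 2: M_2 = 37, 37 ≡ 3 (mod 17), inverse of 37 mod 17 is 6 (check: 3 × 6 = 18 ≡ 1 (mod 17))
Combine: y ≡ Σ r_i×M_i×(M_i⁻¹ mod m_i) = 29×17×24 + 4×37×6 = 11832 + 888 = 12720
12720 mod 629 = 140
y ≡ 140 (mod 629)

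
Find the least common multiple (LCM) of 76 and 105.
7980

First find GCD(76, 105) using the Euclidean algorithm:
76 = 0 × 105 + 76
105 = 1 × 76 + 29
76 = 2 × 29 + 18
29 = 1 × 18 + 11
18 = 1 × 11 + 7
11 = 1 × 7 + 4
7 = 1 × 4 + 3
4 = 1 × 3 + 1
3 = 3 × 1 + 0
GCD(76, 105) = 1

LCM formula: LCM(a, b) = (a × b) / GCD(a, b)
LCM(76, 105) = (76 × 105) / 1
LCM(76, 105) = 7980 / 1
LCM(76, 105) = 7980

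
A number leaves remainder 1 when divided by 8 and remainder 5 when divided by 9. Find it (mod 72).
M = 8 × 9 = 72. M₁ = 9, y₁ ≡ 1 (mod 8). M₂ = 8, y₂ ≡ 8 (mod 9). m = 1×9×1 + 5×8×8 ≡ 41 (mod 72)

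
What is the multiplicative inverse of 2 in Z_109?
55

Using Extended Euclidean Algorithm:
gcd(2, 109) = 1
Bezout coefficients: 2 × -54 + 109 × 1 = 1
So 2 × -54 ≡ 1 (mod 109)
The inverse is -54 mod 109 = 55
Verification: 2 × 55 = 110 = 1 × 109 + 1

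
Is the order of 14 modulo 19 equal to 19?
No, the actual order is 18, not 19.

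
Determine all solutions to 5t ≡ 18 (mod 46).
22

Since gcd(5, 46) = 1 divides 18, a solution exists.
Multiply both sides by the inverse of 5 mod 46:
  5^(-1) mod 46 = 37
  x ≡ 37 × 18 ≡ 666 ≡ 22 (mod 46)
Verification: 5 × 22 = 110 = 2 × 46 + 18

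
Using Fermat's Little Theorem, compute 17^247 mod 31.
By Fermat: 17^{30} ≡ 1 (mod 31). 247 ≡ 7 (mod 30). So 17^{247} ≡ 17^{7} ≡ 12 (mod 31)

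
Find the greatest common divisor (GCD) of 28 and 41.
1

Using the Euclidean algorithm:
28 = 0 × 41 + 28
41 = 1 × 28 + 13
28 = 2 × 13 + 2
13 = 6 × 2 + 1
2 = 2 × 1 + 0

GCD(28, 41) = 1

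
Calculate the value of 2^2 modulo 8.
2 = 2 (binary 10). Repeated squaring mod 8: 2^1 ≡ 2; 2^2 ≡ 2² = 4 ≡ 4. So 2^2 ≡ 4 (mod 8).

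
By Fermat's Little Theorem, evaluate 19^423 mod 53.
By Fermat: 19^{52} ≡ 1 (mod 53). 423 ≡ 7 (mod 52). So 19^{423} ≡ 19^{7} ≡ 27 (mod 53)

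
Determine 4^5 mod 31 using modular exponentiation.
5 = 4 + 1 (binary 101). Repeated squaring mod 31: 4^1 ≡ 4; 4^2 ≡ 4² = 16 ≡ 16; 4^4 ≡ 16² = 256 ≡ 8. Multiply: 4^5 = 4^4 × 4^1 ≡ 8 × 4 (mod 31): 8 × 4 = 32 ≡ 1. So 4^5 ≡ 1 (mod 31).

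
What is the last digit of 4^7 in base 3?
4 ≡ 1 (mod 3). 7 = 4 + 2 + 1 (binary 111). Repeated squaring mod 3: 1^1 ≡ 1; 1^2 ≡ 1² = 1 ≡ 1; 1^4 ≡ 1² = 1 ≡ 1. Multiply: 4^7 ≡ 1^4 × 1^2 × 1^1 ≡ 1 × 1 × 1 (mod 3): 1 × 1 = 1 ≡ 1; 1 × 1 = 1 ≡ 1. So 4^7 ≡ 1 (mod 3).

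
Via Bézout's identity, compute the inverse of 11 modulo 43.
Extended GCD: 11(4) + 43(-1) = 1. So 11^(-1) ≡ 4 ≡ 4 (mod 43). Verify: 11 × 4 = 44 ≡ 1 (mod 43)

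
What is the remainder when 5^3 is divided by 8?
3 = 2 + 1 (binary 11). Repeated squaring mod 8: 5^1 ≡ 5; 5^2 ≡ 5² = 25 ≡ 1. Multiply: 5^3 = 5^2 × 5^1 ≡ 1 × 5 (mod 8): 1 × 5 = 5 ≡ 5. So 5^3 ≡ 5 (mod 8).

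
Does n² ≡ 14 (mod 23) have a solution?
By Euler's criterion: 14^{11} ≡ 22 (mod 23). Since this equals -1 (≡ 22), 14 is not a QR.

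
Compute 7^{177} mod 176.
39

Using successive squaring:
Binary expansion of 177: 10110001
Powers of 7 mod 176 (each is the square of the previous):
  7^1 ≡ 7 (mod 176)
  7^2 ≡ 7² = 49 ≡ 49 (mod 176)
  7^4 ≡ 49² = 2401 ≡ 113 (mod 176)
  7^8 ≡ 113² = 12769 ≡ 97 (mod 176)
  7^16 ≡ 97² = 9409 ≡ 81 (mod 176)
  7^32 ≡ 81² = 6561 ≡ 49 (mod 176)
  7^64 ≡ 49² = 2401 ≡ 113 (mod 176)
  7^128 ≡ 113² = 12769 ≡ 97 (mod 176)
177 = 128 + 32 + 16 + 1, so 7^177 = 7^128 × 7^32 × 7^16 × 7^1 ≡ 97 × 49 × 81 × 7 (mod 176)
Multiplying step by step:
  97 × 49 = 4753 ≡ 1 (mod 176)
  1 × 81 = 81 ≡ 81 (mod 176)
  81 × 7 = 567 ≡ 39 (mod 176)
Result: 7^177 ≡ 39 (mod 176)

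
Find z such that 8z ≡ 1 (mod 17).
8^(-1) ≡ 15 (mod 17). Verification: 8 × 15 = 120 ≡ 1 (mod 17)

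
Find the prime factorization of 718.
2 × 359

Divide by primes starting from smallest:
718 ÷ 2 = 359
359 ÷ 359 = 1

718 = 2 × 359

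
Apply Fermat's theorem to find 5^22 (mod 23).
By Fermat's Little Theorem, 5^{22} ≡ 1 (mod 23) since 23 is prime and gcd(5, 23) = 1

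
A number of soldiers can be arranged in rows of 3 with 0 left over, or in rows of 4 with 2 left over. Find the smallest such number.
M = 3 × 4 = 12. M₁ = 4, y₁ ≡ 1 (mod 3). M₂ = 3, y₂ ≡ 3 (mod 4). m = 0×4×1 + 2×3×3 ≡ 6 (mod 12). The smallest positive such number is 6.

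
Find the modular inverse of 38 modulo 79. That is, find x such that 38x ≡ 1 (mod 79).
52

Using Extended Euclidean Algorithm:
gcd(38, 79) = 1
Bezout coefficients: 38 × -27 + 79 × 13 = 1
So 38 × -27 ≡ 1 (mod 79)
The inverse is -27 mod 79 = 52
Verification: 38 × 52 = 1976 = 25 × 79 + 1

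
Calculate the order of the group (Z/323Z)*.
288

Prime factorization: 323 = 17 × 19
Using the formula φ(n) = n × Π(1 - 1/p) for each prime factor p:
φ(323) = 323 × (1 - 1/17) × (1 - 1/19)
φ(323) = 288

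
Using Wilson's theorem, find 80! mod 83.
(82)! = (80)! × (81) × (82) ≡ -1 (mod 83). So (80)! ≡ -1 × [(82)(81)]^(-1) ≡ 41 (mod 83)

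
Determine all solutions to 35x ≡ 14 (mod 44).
18

Since gcd(35, 44) = 1 divides 14, a solution exists.
Multiply both sides by the inverse of 35 mod 44:
  35^(-1) mod 44 = 39
  x ≡ 39 × 14 ≡ 546 ≡ 18 (mod 44)
Verification: 35 × 18 = 630 = 14 × 44 + 14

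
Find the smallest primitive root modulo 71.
7

A primitive root g modulo p has order p-1 = 70
Prime divisors of 70: [2, 5, 7]
g is a primitive root iff g^(70/q) ≢ 1 (mod 71) for each prime divisor q
Testing small values:
  g = 2: 2^35 ≡ 1, 2^14 ≡ 54, 2^10 ≡ 30 (mod 71) → 2^35 ≡ 1, not primitive root
  g = 3: 3^35 ≡ 1, 3^14 ≡ 54, 3^10 ≡ 48 (mod 71) → 3^35 ≡ 1, not primitive root
  g = 4: 4^35 ≡ 1, 4^14 ≡ 5, 4^10 ≡ 48 (mod 71) → 4^35 ≡ 1, not primitive root
  g = 5: 5^35 ≡ 1, 5^14 ≡ 57, 5^10 ≡ 1 (mod 71) → 5^35 ≡ 1, not primitive root
  g = 6: 6^35 ≡ 1, 6^14 ≡ 5, 6^10 ≡ 20 (mod 71) → 6^35 ≡ 1, not primitive root
  g = 7: 7^35 ≡ 70, 7^14 ≡ 54, 7^10 ≡ 45 (mod 71) → none is 1, primitive root!
The smallest primitive root is 7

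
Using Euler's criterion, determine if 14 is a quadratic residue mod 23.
By Euler's criterion: 14^{11} ≡ 22 (mod 23). Since this equals -1 (≡ 22), 14 is not a QR.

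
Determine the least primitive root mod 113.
p - 1 = 112 has prime divisors 2, 7. h is a primitive root mod 113 iff h^(112/q) ≢ 1 (mod 113) for each such q.
h = 2: 2^56 ≡ 1, 2^16 ≡ 109 (mod 113); 2^56 ≡ 1, so not a primitive root.
h = 3: 3^56 ≡ 112, 3^16 ≡ 49 (mod 113); none is 1, so 3 has order 112 and is a primitive root.
The smallest primitive root mod 113 is g = 3.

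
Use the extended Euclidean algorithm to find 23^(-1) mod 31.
Extended GCD: 23(-4) + 31(3) = 1. So 23^(-1) ≡ 27 ≡ 27 (mod 31). Verify: 23 × 27 = 621 ≡ 1 (mod 31)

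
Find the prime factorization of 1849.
43^2

Divide by primes starting from smallest:
1849 ÷ 43 = 43
43 ÷ 43 = 1

1849 = 43^2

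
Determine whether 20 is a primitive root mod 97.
p - 1 = 96 has prime divisors 2, 3. Check 20^(96/q) mod 97 for each: 20^(96/2) = 20^48 ≡ 96, 20^(96/3) = 20^32 ≡ 1 (mod 97). Since 20^32 ≡ 1 (mod 97), the order of 20 divides 32 (in fact the order is 32) ≠ 96, so it is not a primitive root.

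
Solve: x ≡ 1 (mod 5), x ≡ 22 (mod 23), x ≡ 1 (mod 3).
M = 5 × 23 × 3 = 345. M₁ = 69, y₁ ≡ 4 (mod 5). M₂ = 15, y₂ ≡ 20 (mod 23). M₃ = 115, y₃ ≡ 1 (mod 3). x = 1×69×4 + 22×15×20 + 1×115×1 ≡ 91 (mod 345)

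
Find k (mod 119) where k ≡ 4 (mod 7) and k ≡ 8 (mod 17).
M = 7 × 17 = 119. M₁ = 17, y₁ ≡ 5 (mod 7). M₂ = 7, y₂ ≡ 5 (mod 17). k = 4×17×5 + 8×7×5 ≡ 25 (mod 119)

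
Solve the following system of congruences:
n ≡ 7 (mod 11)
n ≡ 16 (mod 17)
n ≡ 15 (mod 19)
832

Using the Chinese Remainder Theorem:
M = product of moduli = 3553
For equation 1: M_1 = 323, 323 ≡ 4 (mod 11), inverse of 323 mod 11 is 3 (check: 4 × 3 = 12 ≡ 1 (mod 11))
For equation 2: M_2 = 209, 209 ≡ 5 (mod 17), inverse of 209 mod 17 is 7 (check: 5 × 7 = 35 ≡ 1 (mod 17))
For equation 3: M_3 = 187, 187 ≡ 16 (mod 19), inverse of 187 mod 19 is 6 (check: 16 × 6 = 96 ≡ 1 (mod 19))
Combine: n ≡ Σ r_i×M_i×(M_i⁻¹ mod m_i) = 7×323×3 + 16×209×7 + 15×187×6 = 6783 + 23408 + 16830 = 47021
47021 mod 3553 = 832
n ≡ 832 (mod 3553)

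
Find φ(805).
528

Prime factorization: 805 = 5 × 7 × 23
Using the formula φ(n) = n × Π(1 - 1/p) for each prime factor p:
φ(805) = 805 × (1 - 1/5) × (1 - 1/7) × (1 - 1/23)
φ(805) = 528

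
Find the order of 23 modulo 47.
Powers of 23 mod 47: 23^1≡23, 23^2≡12, 23^3≡41, 23^4≡3, 23^5≡22, 23^6≡36, 23^7≡29, 23^8≡9, 23^9≡19, 23^10≡14, 23^11≡40, 23^12≡27, 23^13≡10, 23^14≡42, 23^15≡26, 23^16≡34, 23^17≡30, 23^18≡32, 23^19≡31, 23^20≡8, 23^21≡43, 23^22≡2, 23^23≡46, 23^24≡24, 23^25≡35, 23^26≡6, 23^27≡44, 23^28≡25, 23^29≡11, 23^30≡18, 23^31≡38, 23^32≡28, 23^33≡33, 23^34≡7, 23^35≡20, 23^36≡37, 23^37≡5, 23^38≡21, 23^39≡13, 23^40≡17, 23^41≡15, 23^42≡16, 23^43≡39, 23^44≡4, 23^45≡45, 23^46≡1. Order = 46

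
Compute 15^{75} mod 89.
86

Using successive squaring:
Binary expansion of 75: 1001011
Powers of 15 mod 89 (each is the square of the previous):
  15^1 ≡ 15 (mod 89)
  15^2 ≡ 15² = 225 ≡ 47 (mod 89)
  15^4 ≡ 47² = 2209 ≡ 73 (mod 89)
  15^8 ≡ 73² = 5329 ≡ 78 (mod 89)
  15^16 ≡ 78² = 6084 ≡ 32 (mod 89)
  15^32 ≡ 32² = 1024 ≡ 45 (mod 89)
  15^64 ≡ 45² = 2025 ≡ 67 (mod 89)
75 = 64 + 8 + 2 + 1, so 15^75 = 15^64 × 15^8 × 15^2 × 15^1 ≡ 67 × 78 × 47 × 15 (mod 89)
Multiplying step by step:
  67 × 78 = 5226 ≡ 64 (mod 89)
  64 × 47 = 3008 ≡ 71 (mod 89)
  71 × 15 = 1065 ≡ 86 (mod 89)
Result: 15^75 ≡ 86 (mod 89)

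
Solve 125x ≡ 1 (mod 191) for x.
125^(-1) ≡ 136 (mod 191). Verification: 125 × 136 = 17000 ≡ 1 (mod 191)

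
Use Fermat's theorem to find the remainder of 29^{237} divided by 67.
1

By Fermat's Little Theorem, a^(p-1) ≡ 1 (mod p) for prime p and gcd(a, p) = 1
Here p = 67, so 29^66 ≡ 1 (mod 67)
We can reduce the exponent: 237 mod 66 = 39
So 29^237 ≡ 29^39 (mod 67)
Computing: 29^39 mod 67 = 1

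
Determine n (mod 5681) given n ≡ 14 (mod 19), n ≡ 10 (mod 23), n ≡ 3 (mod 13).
2655

Using the Chinese Remainder Theorem:
M = product of moduli = 5681
For equation 1: M_1 = 299, 299 ≡ 14 (mod 19), inverse of 299 mod 19 is 15 (check: 14 × 15 = 210 ≡ 1 (mod 19))
For equation 2: M_2 = 247, 247 ≡ 17 (mod 23), inverse of 247 mod 23 is 19 (check: 17 × 19 = 323 ≡ 1 (mod 23))
For equation 3: M_3 = 437, 437 ≡ 8 (mod 13), inverse of 437 mod 13 is 5 (check: 8 × 5 = 40 ≡ 1 (mod 13))
Combine: n ≡ Σ r_i×M_i×(M_i⁻¹ mod m_i) = 14×299×15 + 10×247×19 + 3×437×5 = 62790 + 46930 + 6555 = 116275
116275 mod 5681 = 2655
n ≡ 2655 (mod 5681)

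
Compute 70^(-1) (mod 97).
79

Using Extended Euclidean Algorithm:
gcd(70, 97) = 1
Bezout coefficients: 70 × -18 + 97 × 13 = 1
So 70 × -18 ≡ 1 (mod 97)
The inverse is -18 mod 97 = 79
Verification: 70 × 79 = 5530 = 57 × 97 + 1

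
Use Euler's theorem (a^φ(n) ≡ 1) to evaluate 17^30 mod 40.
By Euler: 17^{16} ≡ 1 (mod 40) since gcd(17, 40) = 1. 30 = 1×16 + 14. So 17^{30} ≡ 17^{14} ≡ 9 (mod 40)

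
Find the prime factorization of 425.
5^2 × 17

Divide by primes starting from smallest:
425 ÷ 5 = 85
85 ÷ 5 = 17
17 ÷ 17 = 1

425 = 5^2 × 17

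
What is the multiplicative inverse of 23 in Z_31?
27

Using Extended Euclidean Algorithm:
gcd(23, 31) = 1
Bezout coefficients: 23 × -4 + 31 × 3 = 1
So 23 × -4 ≡ 1 (mod 31)
The inverse is -4 mod 31 = 27
Verification: 23 × 27 = 621 = 20 × 31 + 1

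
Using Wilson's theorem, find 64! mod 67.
(66)! = (64)! × (65) × (66) ≡ -1 (mod 67). So (64)! ≡ -1 × [(66)(65)]^(-1) ≡ 33 (mod 67)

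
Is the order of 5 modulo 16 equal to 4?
Yes, ord_16(5) = 4.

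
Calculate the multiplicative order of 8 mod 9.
Powers of 8 mod 9: 8^1≡8, 8^2≡1. Order = 2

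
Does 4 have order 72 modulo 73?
p - 1 = 72 has prime divisors 2, 3. Check 4^(72/q) mod 73 for each: 4^(72/2) = 4^36 ≡ 1, 4^(72/3) = 4^24 ≡ 8 (mod 73). Since 4^36 ≡ 1 (mod 73), the order of 4 divides 36 (in fact the order is 9) ≠ 72, so it is not a primitive root.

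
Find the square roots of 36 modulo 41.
The square roots of 36 mod 41 are 6 and 35. Verify: 6² = 36 ≡ 36 (mod 41)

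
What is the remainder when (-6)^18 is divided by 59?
Using repeated squaring. (-6) ≡ 53 (mod 59). 18 = 16 + 2 (binary 10010). Repeated squaring mod 59: 53^1 ≡ 53; 53^2 ≡ 53² = 2809 ≡ 36; 53^4 ≡ 36² = 1296 ≡ 57; 53^8 ≡ 57² = 3249 ≡ 4; 53^16 ≡ 4² = 16 ≡ 16. Multiply: (-6)^18 ≡ 53^16 × 53^2 ≡ 16 × 36 (mod 59): 16 × 36 = 576 ≡ 45. So (-6)^18 ≡ 45 (mod 59).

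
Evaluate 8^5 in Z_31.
5 = 4 + 1 (binary 101). Repeated squaring mod 31: 8^1 ≡ 8; 8^2 ≡ 8² = 64 ≡ 2; 8^4 ≡ 2² = 4 ≡ 4. Multiply: 8^5 = 8^4 × 8^1 ≡ 4 × 8 (mod 31): 4 × 8 = 32 ≡ 1. So 8^5 ≡ 1 (mod 31).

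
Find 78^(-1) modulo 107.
59

Using Extended Euclidean Algorithm:
gcd(78, 107) = 1
Bezout coefficients: 78 × -48 + 107 × 35 = 1
So 78 × -48 ≡ 1 (mod 107)
The inverse is -48 mod 107 = 59
Verification: 78 × 59 = 4602 = 43 × 107 + 1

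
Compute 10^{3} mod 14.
6

Using successive squaring:
Binary expansion of 3: 11
Powers of 10 mod 14 (each is the square of the previous):
  10^1 ≡ 10 (mod 14)
  10^2 ≡ 10² = 100 ≡ 2 (mod 14)
3 = 2 + 1, so 10^3 = 10^2 × 10^1 ≡ 2 × 10 (mod 14)
Multiplying step by step:
  2 × 10 = 20 ≡ 6 (mod 14)
Result: 10^3 ≡ 6 (mod 14)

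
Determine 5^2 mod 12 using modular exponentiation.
2 = 2 (binary 10). Repeated squaring mod 12: 5^1 ≡ 5; 5^2 ≡ 5² = 25 ≡ 1. So 5^2 ≡ 1 (mod 12).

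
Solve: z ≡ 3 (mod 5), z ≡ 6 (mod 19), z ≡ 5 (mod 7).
M = 5 × 19 × 7 = 665. M₁ = 133, y₁ ≡ 2 (mod 5). M₂ = 35, y₂ ≡ 6 (mod 19). M₃ = 95, y₃ ≡ 2 (mod 7). z = 3×133×2 + 6×35×6 + 5×95×2 ≡ 348 (mod 665)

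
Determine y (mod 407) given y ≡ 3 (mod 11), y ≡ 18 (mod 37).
388

Using the Chinese Remainder Theorem:
M = product of moduli = 407
For equation 1: M_1 = 37, 37 ≡ 4 (mod 11), inverse of 37 mod 11 is 3 (check: 4 × 3 = 12 ≡ 1 (mod 11))
For equation 2: M_2 = 11, 11 ≡ 11 (mod 37), inverse of 11 mod 37 is 27 (check: 11 × 27 = 297 ≡ 1 (mod 37))
Combine: y ≡ Σ r_i×M_i×(M_i⁻¹ mod m_i) = 3×37×3 + 18×11×27 = 333 + 5346 = 5679
5679 mod 407 = 388
y ≡ 388 (mod 407)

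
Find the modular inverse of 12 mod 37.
12^(-1) ≡ 34 (mod 37). Verification: 12 × 34 = 408 ≡ 1 (mod 37)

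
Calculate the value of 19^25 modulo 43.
Using repeated squaring. 25 = 16 + 8 + 1 (binary 11001). Repeated squaring mod 43: 19^1 ≡ 19; 19^2 ≡ 19² = 361 ≡ 17; 19^4 ≡ 17² = 289 ≡ 31; 19^8 ≡ 31² = 961 ≡ 15; 19^16 ≡ 15² = 225 ≡ 10. Multiply: 19^25 = 19^16 × 19^8 × 19^1 ≡ 10 × 15 × 19 (mod 43): 10 × 15 = 150 ≡ 21; 21 × 19 = 399 ≡ 12. So 19^25 ≡ 12 (mod 43).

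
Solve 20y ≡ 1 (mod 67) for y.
57

Using Extended Euclidean Algorithm:
gcd(20, 67) = 1
Bezout coefficients: 20 × -10 + 67 × 3 = 1
So 20 × -10 ≡ 1 (mod 67)
The inverse is -10 mod 67 = 57
Verification: 20 × 57 = 1140 = 17 × 67 + 1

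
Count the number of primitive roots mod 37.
Number of primitive roots mod 37 = φ(36) = 12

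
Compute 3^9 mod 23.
9 = 8 + 1 (binary 1001). Repeated squaring mod 23: 3^1 ≡ 3; 3^2 ≡ 3² = 9 ≡ 9; 3^4 ≡ 9² = 81 ≡ 12; 3^8 ≡ 12² = 144 ≡ 6. Multiply: 3^9 = 3^8 × 3^1 ≡ 6 × 3 (mod 23): 6 × 3 = 18 ≡ 18. So 3^9 ≡ 18 (mod 23).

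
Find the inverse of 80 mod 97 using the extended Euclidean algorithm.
Extended GCD: 80(-40) + 97(33) = 1. So 80^(-1) ≡ 57 ≡ 57 (mod 97). Verify: 80 × 57 = 4560 ≡ 1 (mod 97)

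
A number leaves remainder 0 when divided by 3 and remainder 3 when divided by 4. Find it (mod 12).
M = 3 × 4 = 12. M₁ = 4, y₁ ≡ 1 (mod 3). M₂ = 3, y₂ ≡ 3 (mod 4). n = 0×4×1 + 3×3×3 ≡ 3 (mod 12)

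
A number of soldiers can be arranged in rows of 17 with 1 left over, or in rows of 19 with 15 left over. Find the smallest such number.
M = 17 × 19 = 323. M₁ = 19, y₁ ≡ 9 (mod 17). M₂ = 17, y₂ ≡ 9 (mod 19). m = 1×19×9 + 15×17×9 ≡ 205 (mod 323). The smallest positive such number is 205.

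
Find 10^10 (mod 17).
10 = 8 + 2 (binary 1010). Repeated squaring mod 17: 10^1 ≡ 10; 10^2 ≡ 10² = 100 ≡ 15; 10^4 ≡ 15² = 225 ≡ 4; 10^8 ≡ 4² = 16 ≡ 16. Multiply: 10^10 = 10^8 × 10^2 ≡ 16 × 15 (mod 17): 16 × 15 = 240 ≡ 2. So 10^10 ≡ 2 (mod 17).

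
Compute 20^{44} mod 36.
4

Using successive squaring:
Binary expansion of 44: 101100
Powers of 20 mod 36 (each is the square of the previous):
  20^1 ≡ 20 (mod 36)
  20^2 ≡ 20² = 400 ≡ 4 (mod 36)
  20^4 ≡ 4² = 16 ≡ 16 (mod 36)
  20^8 ≡ 16² = 256 ≡ 4 (mod 36)
  20^16 ≡ 4² = 16 ≡ 16 (mod 36)
  20^32 ≡ 16² = 256 ≡ 4 (mod 36)
44 = 32 + 8 + 4, so 20^44 = 20^32 × 20^8 × 20^4 ≡ 4 × 4 × 16 (mod 36)
Multiplying step by step:
  4 × 4 = 16 ≡ 16 (mod 36)
  16 × 16 = 256 ≡ 4 (mod 36)
Result: 20^44 ≡ 4 (mod 36)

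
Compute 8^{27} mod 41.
2

Using successive squaring:
Binary expansion of 27: 11011
Powers of 8 mod 41 (each is the square of the previous):
  8^1 ≡ 8 (mod 41)
  8^2 ≡ 8² = 64 ≡ 23 (mod 41)
  8^4 ≡ 23² = 529 ≡ 37 (mod 41)
  8^8 ≡ 37² = 1369 ≡ 16 (mod 41)
  8^16 ≡ 16² = 256 ≡ 10 (mod 41)
27 = 16 + 8 + 2 + 1, so 8^27 = 8^16 × 8^8 × 8^2 × 8^1 ≡ 10 × 16 × 23 × 8 (mod 41)
Multiplying step by step:
  10 × 16 = 160 ≡ 37 (mod 41)
  37 × 23 = 851 ≡ 31 (mod 41)
  31 × 8 = 248 ≡ 2 (mod 41)
Result: 8^27 ≡ 2 (mod 41)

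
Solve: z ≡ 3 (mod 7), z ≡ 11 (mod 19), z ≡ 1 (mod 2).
M = 7 × 19 × 2 = 266. M₁ = 38, y₁ ≡ 5 (mod 7). M₂ = 14, y₂ ≡ 15 (mod 19). M₃ = 133, y₃ ≡ 1 (mod 2). z = 3×38×5 + 11×14×15 + 1×133×1 ≡ 87 (mod 266)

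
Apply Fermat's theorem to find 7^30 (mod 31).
By Fermat's Little Theorem, 7^{30} ≡ 1 (mod 31) since 31 is prime and gcd(7, 31) = 1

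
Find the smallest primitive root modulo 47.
5

A primitive root g modulo p has order p-1 = 46
Prime divisors of 46: [2, 23]
g is a primitive root iff g^(46/q) ≢ 1 (mod 47) for each prime divisor q
Testing small values:
  g = 2: 2^23 ≡ 1, 2^2 ≡ 4 (mod 47) → 2^23 ≡ 1, not primitive root
  g = 3: 3^23 ≡ 1, 3^2 ≡ 9 (mod 47) → 3^23 ≡ 1, not primitive root
  g = 4: 4^23 ≡ 1, 4^2 ≡ 16 (mod 47) → 4^23 ≡ 1, not primitive root
  g = 5: 5^23 ≡ 46, 5^2 ≡ 25 (mod 47) → none is 1, primitive root!
The smallest primitive root is 5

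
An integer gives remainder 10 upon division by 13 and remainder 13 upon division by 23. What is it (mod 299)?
M = 13 × 23 = 299. M₁ = 23, y₁ ≡ 4 (mod 13). M₂ = 13, y₂ ≡ 16 (mod 23). z = 10×23×4 + 13×13×16 ≡ 36 (mod 299). The smallest positive such number is 36.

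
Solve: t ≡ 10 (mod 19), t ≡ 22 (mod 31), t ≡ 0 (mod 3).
M = 19 × 31 × 3 = 1767. M₁ = 93, y₁ ≡ 9 (mod 19). M₂ = 57, y₂ ≡ 6 (mod 31). M₃ = 589, y₃ ≡ 1 (mod 3). t = 10×93×9 + 22×57×6 + 0×589×1 ≡ 1758 (mod 1767)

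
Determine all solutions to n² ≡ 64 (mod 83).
The square roots of 64 mod 83 are 75 and 8. Verify: 75² = 5625 ≡ 64 (mod 83)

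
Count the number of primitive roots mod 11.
Number of primitive roots mod 11 = φ(10) = 4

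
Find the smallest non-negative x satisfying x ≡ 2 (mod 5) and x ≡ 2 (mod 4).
M = 5 × 4 = 20. M₁ = 4, y₁ ≡ 4 (mod 5). M₂ = 5, y₂ ≡ 1 (mod 4). x = 2×4×4 + 2×5×1 ≡ 2 (mod 20)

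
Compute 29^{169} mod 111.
29

Using successive squaring:
Binary expansion of 169: 10101001
Powers of 29 mod 111 (each is the square of the previous):
  29^1 ≡ 29 (mod 111)
  29^2 ≡ 29² = 841 ≡ 64 (mod 111)
  29^4 ≡ 64² = 4096 ≡ 100 (mod 111)
  29^8 ≡ 100² = 10000 ≡ 10 (mod 111)
  29^16 ≡ 10² = 100 ≡ 100 (mod 111)
  29^32 ≡ 100² = 10000 ≡ 10 (mod 111)
  29^64 ≡ 10² = 100 ≡ 100 (mod 111)
  29^128 ≡ 100² = 10000 ≡ 10 (mod 111)
169 = 128 + 32 + 8 + 1, so 29^169 = 29^128 × 29^32 × 29^8 × 29^1 ≡ 10 × 10 × 10 × 29 (mod 111)
Multiplying step by step:
  10 × 10 = 100 ≡ 100 (mod 111)
  100 × 10 = 1000 ≡ 1 (mod 111)
  1 × 29 = 29 ≡ 29 (mod 111)
Result: 29^169 ≡ 29 (mod 111)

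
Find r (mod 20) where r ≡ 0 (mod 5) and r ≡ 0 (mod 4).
M = 5 × 4 = 20. M₁ = 4, y₁ ≡ 4 (mod 5). M₂ = 5, y₂ ≡ 1 (mod 4). r = 0×4×4 + 0×5×1 ≡ 0 (mod 20)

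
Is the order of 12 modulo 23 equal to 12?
No, the actual order is 11, not 12.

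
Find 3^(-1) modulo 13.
9

Using Extended Euclidean Algorithm:
gcd(3, 13) = 1
Bezout coefficients: 3 × -4 + 13 × 1 = 1
So 3 × -4 ≡ 1 (mod 13)
The inverse is -4 mod 13 = 9
Verification: 3 × 9 = 27 = 2 × 13 + 1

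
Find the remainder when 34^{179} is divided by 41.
By Fermat: 34^{40} ≡ 1 (mod 41). 179 = 4×40 + 19. So 34^{179} ≡ 34^{19} ≡ 6 (mod 41)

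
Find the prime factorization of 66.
2 × 3 × 11

Divide by primes starting from smallest:
66 ÷ 2 = 33
33 ÷ 3 = 11
11 ÷ 11 = 1

66 = 2 × 3 × 11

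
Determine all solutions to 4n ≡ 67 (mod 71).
70

Since gcd(4, 71) = 1 divides 67, a solution exists.
Multiply both sides by the inverse of 4 mod 71:
  4^(-1) mod 71 = 18
  x ≡ 18 × 67 ≡ 1206 ≡ 70 (mod 71)
Verification: 4 × 70 = 280 = 3 × 71 + 67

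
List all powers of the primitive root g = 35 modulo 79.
g^1, g^2, ..., g^{78} mod 79: {35, 40, 57, 20, 68, 10, 34, 5, 17, 42, 48, 21, 24, 50, 12, 25, 6, 52, 3, 26, 41, 13, 60, 46, 30, 23, 15, 51, 47, 65, 63, 72, 71, 36, 75, 18, 77, 9, 78, 44, 39, 22, 59, 11, 69, 45, 74, 62, 37, 31, 58, 55, 29, 67, 54, 73, 27, 76, 53, 38, 66, 19, 33, 49, 56, 64, 28, 32, 14, 16, 7, 8, 43, 4, 61, 2, 70, 1}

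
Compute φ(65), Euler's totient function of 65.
48

Prime factorization: 65 = 5 × 13
Using the formula φ(n) = n × Π(1 - 1/p) for each prime factor p:
φ(65) = 65 × (1 - 1/5) × (1 - 1/13)
φ(65) = 48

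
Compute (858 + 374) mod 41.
2

(858 + 374) = 1232
1232 mod 41 = 2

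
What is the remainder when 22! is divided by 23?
By Wilson's theorem, (22)! ≡ -1 ≡ 22 (mod 23)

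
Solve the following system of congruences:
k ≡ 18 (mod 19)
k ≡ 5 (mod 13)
18

Using the Chinese Remainder Theorem:
M = product of moduli = 247
For equation 1: M_1 = 13, 13 ≡ 13 (mod 19), inverse of 13 mod 19 is 3 (check: 13 × 3 = 39 ≡ 1 (mod 19))
For equation 2: M_2 = 19, 19 ≡ 6 (mod 13), inverse of 19 mod 13 is 11 (check: 6 × 11 = 66 ≡ 1 (mod 13))
Combine: k ≡ Σ r_i×M_i×(M_i⁻¹ mod m_i) = 18×13×3 + 5×19×11 = 702 + 1045 = 1747
1747 mod 247 = 18
k ≡ 18 (mod 247)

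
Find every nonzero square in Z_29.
QRs mod 29: {1, 4, 5, 6, 7, 9, 13, 16, 20, 22, 23, 24, 25, 28}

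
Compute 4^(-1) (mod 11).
4^(-1) ≡ 3 (mod 11). Verification: 4 × 3 = 12 ≡ 1 (mod 11)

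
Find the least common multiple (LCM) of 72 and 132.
792

First find GCD(72, 132) using the Euclidean algorithm:
72 = 0 × 132 + 72
132 = 1 × 72 + 60
72 = 1 × 60 + 12
60 = 5 × 12 + 0
GCD(72, 132) = 12

LCM formula: LCM(a, b) = (a × b) / GCD(a, b)
LCM(72, 132) = (72 × 132) / 12
LCM(72, 132) = 9504 / 12
LCM(72, 132) = 792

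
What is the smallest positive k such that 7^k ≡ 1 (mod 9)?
Powers of 7 mod 9: 7^1≡7, 7^2≡4, 7^3≡1. Order = 3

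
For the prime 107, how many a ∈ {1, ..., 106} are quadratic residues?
For prime 107, there are (p-1)/2 = (107-1)/2 = 53 quadratic residues (excluding 0).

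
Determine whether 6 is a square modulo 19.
By Euler's criterion: 6^{9} ≡ 1 (mod 19). Since this equals 1, 6 is a QR.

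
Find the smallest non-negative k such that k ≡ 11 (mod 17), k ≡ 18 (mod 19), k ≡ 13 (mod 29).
1405

Using the Chinese Remainder Theorem:
M = product of moduli = 9367
For equation 1: M_1 = 551, 551 ≡ 7 (mod 17), inverse of 551 mod 17 is 5 (check: 7 × 5 = 35 ≡ 1 (mod 17))
For equation 2: M_2 = 493, 493 ≡ 18 (mod 19), inverse of 493 mod 19 is 18 (check: 18 × 18 = 324 ≡ 1 (mod 19))
For equation 3: M_3 = 323, 323 ≡ 4 (mod 29), inverse of 323 mod 29 is 22 (check: 4 × 22 = 88 ≡ 1 (mod 29))
Combine: k ≡ Σ r_i×M_i×(M_i⁻¹ mod m_i) = 11×551×5 + 18×493×18 + 13×323×22 = 30305 + 159732 + 92378 = 282415
282415 mod 9367 = 1405
k ≡ 1405 (mod 9367)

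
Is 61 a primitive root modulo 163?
p - 1 = 162 has prime divisors 2, 3. Check 61^(162/q) mod 163 for each: 61^(162/2) = 61^81 ≡ 1, 61^(162/3) = 61^54 ≡ 1 (mod 163). Since 61^81 ≡ 1 (mod 163), the order of 61 divides 81 (in fact the order is 27) ≠ 162, so it is not a primitive root.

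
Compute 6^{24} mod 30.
6

Using successive squaring:
Binary expansion of 24: 11000
Powers of 6 mod 30 (each is the square of the previous):
  6^1 ≡ 6 (mod 30)
  6^2 ≡ 6² = 36 ≡ 6 (mod 30)
  6^4 ≡ 6² = 36 ≡ 6 (mod 30)
  6^8 ≡ 6² = 36 ≡ 6 (mod 30)
  6^16 ≡ 6² = 36 ≡ 6 (mod 30)
24 = 16 + 8, so 6^24 = 6^16 × 6^8 ≡ 6 × 6 (mod 30)
Multiplying step by step:
  6 × 6 = 36 ≡ 6 (mod 30)
Result: 6^24 ≡ 6 (mod 30)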